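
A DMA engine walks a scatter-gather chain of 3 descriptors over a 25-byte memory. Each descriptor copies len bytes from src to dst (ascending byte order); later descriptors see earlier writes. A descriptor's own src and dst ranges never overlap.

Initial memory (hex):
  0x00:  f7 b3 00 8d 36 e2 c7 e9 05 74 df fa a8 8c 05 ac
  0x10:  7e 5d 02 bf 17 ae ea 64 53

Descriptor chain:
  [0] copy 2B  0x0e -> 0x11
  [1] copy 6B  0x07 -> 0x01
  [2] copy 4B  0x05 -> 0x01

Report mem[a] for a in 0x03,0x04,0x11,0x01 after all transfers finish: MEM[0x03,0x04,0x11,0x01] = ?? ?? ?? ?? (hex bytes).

MEM[0x03,0x04,0x11,0x01] = e9 05 05 fa

#0 dst[0x11+2] := {0x05,0xac}
#1 dst[0x01+6] := {0xe9,0x05,0x74,0xdf,0xfa,0xa8}
#2 dst[0x01+4] := {0xfa,0xa8,0xe9,0x05}
query mem[0x03]=0xe9, mem[0x04]=0x05, mem[0x11]=0x05, mem[0x01]=0xfa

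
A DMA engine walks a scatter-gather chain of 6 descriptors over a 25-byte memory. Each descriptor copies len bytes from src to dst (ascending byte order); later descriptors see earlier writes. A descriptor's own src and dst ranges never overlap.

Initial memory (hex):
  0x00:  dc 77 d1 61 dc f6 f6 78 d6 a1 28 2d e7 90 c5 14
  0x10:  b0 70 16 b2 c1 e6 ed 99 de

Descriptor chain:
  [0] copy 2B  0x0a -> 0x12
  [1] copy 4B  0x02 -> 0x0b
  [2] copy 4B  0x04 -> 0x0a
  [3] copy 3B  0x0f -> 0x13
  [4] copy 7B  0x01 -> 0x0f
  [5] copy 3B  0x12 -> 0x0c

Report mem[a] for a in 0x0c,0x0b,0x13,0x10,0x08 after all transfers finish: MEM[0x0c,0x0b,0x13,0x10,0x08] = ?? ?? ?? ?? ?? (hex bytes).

MEM[0x0c,0x0b,0x13,0x10,0x08] = dc f6 f6 d1 d6

[0] 0x0a->0x12 len=2 : 28 2d
[1] 0x02->0x0b len=4 : d1 61 dc f6
[2] 0x04->0x0a len=4 : dc f6 f6 78
[3] 0x0f->0x13 len=3 : 14 b0 70
[4] 0x01->0x0f len=7 : 77 d1 61 dc f6 f6 78
[5] 0x12->0x0c len=3 : dc f6 f6
query mem[0x0c]=0xdc, mem[0x0b]=0xf6, mem[0x13]=0xf6, mem[0x10]=0xd1, mem[0x08]=0xd6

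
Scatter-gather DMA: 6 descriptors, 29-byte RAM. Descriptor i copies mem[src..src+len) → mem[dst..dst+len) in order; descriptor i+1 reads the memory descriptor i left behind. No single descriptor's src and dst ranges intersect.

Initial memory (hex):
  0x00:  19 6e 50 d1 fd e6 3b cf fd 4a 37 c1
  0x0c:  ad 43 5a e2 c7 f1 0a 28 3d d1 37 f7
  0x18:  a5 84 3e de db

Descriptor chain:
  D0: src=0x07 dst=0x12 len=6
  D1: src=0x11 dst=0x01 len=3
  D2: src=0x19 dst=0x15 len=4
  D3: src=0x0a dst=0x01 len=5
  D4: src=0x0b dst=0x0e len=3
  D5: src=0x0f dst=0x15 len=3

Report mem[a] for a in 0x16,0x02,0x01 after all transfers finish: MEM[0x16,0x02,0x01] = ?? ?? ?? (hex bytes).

[0] 0x07->0x12 len=6 : cf fd 4a 37 c1 ad
[1] 0x11->0x01 len=3 : f1 cf fd
[2] 0x19->0x15 len=4 : 84 3e de db
[3] 0x0a->0x01 len=5 : 37 c1 ad 43 5a
[4] 0x0b->0x0e len=3 : c1 ad 43
[5] 0x0f->0x15 len=3 : ad 43 f1
query mem[0x16]=0x43, mem[0x02]=0xc1, mem[0x01]=0x37

MEM[0x16,0x02,0x01] = 43 c1 37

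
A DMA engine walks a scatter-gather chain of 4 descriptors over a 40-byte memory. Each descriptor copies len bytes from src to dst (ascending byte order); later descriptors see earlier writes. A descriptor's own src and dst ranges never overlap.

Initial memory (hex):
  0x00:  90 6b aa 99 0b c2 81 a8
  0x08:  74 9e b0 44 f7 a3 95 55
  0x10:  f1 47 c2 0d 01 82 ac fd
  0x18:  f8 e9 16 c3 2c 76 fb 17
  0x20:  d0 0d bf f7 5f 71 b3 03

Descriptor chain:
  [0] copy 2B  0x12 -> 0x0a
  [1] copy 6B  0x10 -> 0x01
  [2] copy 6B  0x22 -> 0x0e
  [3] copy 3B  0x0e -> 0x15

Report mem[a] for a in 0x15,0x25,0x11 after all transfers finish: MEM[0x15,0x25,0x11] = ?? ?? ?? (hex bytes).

MEM[0x15,0x25,0x11] = bf 71 71

#0 dst[0x0a+2] := {0xc2,0x0d}
#1 dst[0x01+6] := {0xf1,0x47,0xc2,0x0d,0x01,0x82}
#2 dst[0x0e+6] := {0xbf,0xf7,0x5f,0x71,0xb3,0x03}
#3 dst[0x15+3] := {0xbf,0xf7,0x5f}
query mem[0x15]=0xbf, mem[0x25]=0x71, mem[0x11]=0x71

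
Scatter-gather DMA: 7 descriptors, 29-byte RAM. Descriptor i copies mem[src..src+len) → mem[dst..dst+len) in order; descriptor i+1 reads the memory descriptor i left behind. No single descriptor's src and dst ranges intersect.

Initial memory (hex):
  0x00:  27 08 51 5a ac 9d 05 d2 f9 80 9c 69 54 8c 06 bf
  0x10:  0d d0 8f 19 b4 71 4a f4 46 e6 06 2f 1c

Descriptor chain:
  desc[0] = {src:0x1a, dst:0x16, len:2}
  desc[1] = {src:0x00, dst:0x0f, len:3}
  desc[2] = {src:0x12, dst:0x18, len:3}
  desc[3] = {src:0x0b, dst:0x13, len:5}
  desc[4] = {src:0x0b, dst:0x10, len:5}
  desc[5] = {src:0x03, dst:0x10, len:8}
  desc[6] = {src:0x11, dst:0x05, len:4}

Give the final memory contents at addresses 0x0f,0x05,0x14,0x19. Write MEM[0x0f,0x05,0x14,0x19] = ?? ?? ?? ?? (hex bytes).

[0] 0x1a->0x16 len=2 : 06 2f
[1] 0x00->0x0f len=3 : 27 08 51
[2] 0x12->0x18 len=3 : 8f 19 b4
[3] 0x0b->0x13 len=5 : 69 54 8c 06 27
[4] 0x0b->0x10 len=5 : 69 54 8c 06 27
[5] 0x03->0x10 len=8 : 5a ac 9d 05 d2 f9 80 9c
[6] 0x11->0x05 len=4 : ac 9d 05 d2
query mem[0x0f]=0x27, mem[0x05]=0xac, mem[0x14]=0xd2, mem[0x19]=0x19

MEM[0x0f,0x05,0x14,0x19] = 27 ac d2 19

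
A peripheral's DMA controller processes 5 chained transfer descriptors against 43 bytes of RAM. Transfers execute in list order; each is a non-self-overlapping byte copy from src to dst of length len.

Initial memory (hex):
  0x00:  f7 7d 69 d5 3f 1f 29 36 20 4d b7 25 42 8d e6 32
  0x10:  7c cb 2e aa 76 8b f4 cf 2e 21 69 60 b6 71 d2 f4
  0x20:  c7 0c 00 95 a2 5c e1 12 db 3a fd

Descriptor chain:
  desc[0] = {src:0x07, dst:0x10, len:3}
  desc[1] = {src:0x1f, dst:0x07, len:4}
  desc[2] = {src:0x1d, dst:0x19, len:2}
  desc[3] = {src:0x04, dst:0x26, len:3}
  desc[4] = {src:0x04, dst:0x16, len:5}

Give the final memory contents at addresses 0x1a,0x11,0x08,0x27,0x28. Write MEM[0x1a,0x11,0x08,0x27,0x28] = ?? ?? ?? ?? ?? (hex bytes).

  after D0: wrote 3B at 0x10 = 36204d
  after D1: wrote 4B at 0x07 = f4c70c00
  after D2: wrote 2B at 0x19 = 71d2
  after D3: wrote 3B at 0x26 = 3f1f29
  after D4: wrote 5B at 0x16 = 3f1f29f4c7
query mem[0x1a]=0xc7, mem[0x11]=0x20, mem[0x08]=0xc7, mem[0x27]=0x1f, mem[0x28]=0x29

MEM[0x1a,0x11,0x08,0x27,0x28] = c7 20 c7 1f 29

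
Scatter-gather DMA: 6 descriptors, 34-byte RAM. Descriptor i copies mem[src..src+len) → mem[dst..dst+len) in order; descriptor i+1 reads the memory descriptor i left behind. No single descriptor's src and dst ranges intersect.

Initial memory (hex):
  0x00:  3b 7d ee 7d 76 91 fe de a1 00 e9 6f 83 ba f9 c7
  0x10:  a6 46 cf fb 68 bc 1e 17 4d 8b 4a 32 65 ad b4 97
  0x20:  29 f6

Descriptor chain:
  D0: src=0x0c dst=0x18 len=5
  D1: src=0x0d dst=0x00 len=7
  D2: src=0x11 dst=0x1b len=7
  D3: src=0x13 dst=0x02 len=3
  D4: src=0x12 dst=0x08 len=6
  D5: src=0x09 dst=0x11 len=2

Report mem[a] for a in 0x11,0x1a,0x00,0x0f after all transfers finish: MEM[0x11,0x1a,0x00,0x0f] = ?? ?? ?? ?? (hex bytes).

#0 dst[0x18+5] := {0x83,0xba,0xf9,0xc7,0xa6}
#1 dst[0x00+7] := {0xba,0xf9,0xc7,0xa6,0x46,0xcf,0xfb}
#2 dst[0x1b+7] := {0x46,0xcf,0xfb,0x68,0xbc,0x1e,0x17}
#3 dst[0x02+3] := {0xfb,0x68,0xbc}
#4 dst[0x08+6] := {0xcf,0xfb,0x68,0xbc,0x1e,0x17}
#5 dst[0x11+2] := {0xfb,0x68}
query mem[0x11]=0xfb, mem[0x1a]=0xf9, mem[0x00]=0xba, mem[0x0f]=0xc7

MEM[0x11,0x1a,0x00,0x0f] = fb f9 ba c7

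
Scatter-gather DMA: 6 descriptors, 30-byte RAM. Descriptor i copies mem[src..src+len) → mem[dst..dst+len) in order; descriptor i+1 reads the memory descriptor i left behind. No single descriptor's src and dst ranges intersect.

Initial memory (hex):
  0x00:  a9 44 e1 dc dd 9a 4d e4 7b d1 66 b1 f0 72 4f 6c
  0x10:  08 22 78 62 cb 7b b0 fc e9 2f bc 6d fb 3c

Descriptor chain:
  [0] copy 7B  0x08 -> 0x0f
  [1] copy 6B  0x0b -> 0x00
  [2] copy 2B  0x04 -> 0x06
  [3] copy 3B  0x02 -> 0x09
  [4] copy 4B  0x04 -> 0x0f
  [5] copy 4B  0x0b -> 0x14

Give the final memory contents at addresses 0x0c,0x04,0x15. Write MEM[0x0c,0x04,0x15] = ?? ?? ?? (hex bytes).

[0] 0x08->0x0f len=7 : 7b d1 66 b1 f0 72 4f
[1] 0x0b->0x00 len=6 : b1 f0 72 4f 7b d1
[2] 0x04->0x06 len=2 : 7b d1
[3] 0x02->0x09 len=3 : 72 4f 7b
[4] 0x04->0x0f len=4 : 7b d1 7b d1
[5] 0x0b->0x14 len=4 : 7b f0 72 4f
query mem[0x0c]=0xf0, mem[0x04]=0x7b, mem[0x15]=0xf0

MEM[0x0c,0x04,0x15] = f0 7b f0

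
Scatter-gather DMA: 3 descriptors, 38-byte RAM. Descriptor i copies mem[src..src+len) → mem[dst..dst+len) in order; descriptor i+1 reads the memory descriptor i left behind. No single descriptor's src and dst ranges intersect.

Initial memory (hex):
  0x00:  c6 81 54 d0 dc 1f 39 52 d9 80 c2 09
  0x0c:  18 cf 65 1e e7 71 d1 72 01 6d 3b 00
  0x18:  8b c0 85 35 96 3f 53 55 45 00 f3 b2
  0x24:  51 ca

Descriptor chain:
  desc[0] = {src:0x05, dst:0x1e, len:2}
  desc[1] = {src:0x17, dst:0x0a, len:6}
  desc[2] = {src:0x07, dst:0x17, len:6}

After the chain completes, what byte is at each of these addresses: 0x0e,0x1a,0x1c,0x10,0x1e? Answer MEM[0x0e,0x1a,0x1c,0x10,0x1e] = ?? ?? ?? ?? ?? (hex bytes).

[0] 0x05->0x1e len=2 : 1f 39
[1] 0x17->0x0a len=6 : 00 8b c0 85 35 96
[2] 0x07->0x17 len=6 : 52 d9 80 00 8b c0
query mem[0x0e]=0x35, mem[0x1a]=0x00, mem[0x1c]=0xc0, mem[0x10]=0xe7, mem[0x1e]=0x1f

MEM[0x0e,0x1a,0x1c,0x10,0x1e] = 35 00 c0 e7 1f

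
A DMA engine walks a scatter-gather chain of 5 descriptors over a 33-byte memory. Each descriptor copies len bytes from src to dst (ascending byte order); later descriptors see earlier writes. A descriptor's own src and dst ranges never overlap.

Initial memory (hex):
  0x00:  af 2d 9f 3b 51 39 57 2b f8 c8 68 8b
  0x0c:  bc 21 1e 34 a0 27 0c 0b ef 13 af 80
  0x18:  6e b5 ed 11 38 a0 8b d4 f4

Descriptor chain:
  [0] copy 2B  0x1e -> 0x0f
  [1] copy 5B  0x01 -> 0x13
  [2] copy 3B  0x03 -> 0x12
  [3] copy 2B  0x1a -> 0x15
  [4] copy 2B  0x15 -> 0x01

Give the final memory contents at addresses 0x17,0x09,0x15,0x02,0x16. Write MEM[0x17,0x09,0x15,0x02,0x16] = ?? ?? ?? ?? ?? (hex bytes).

MEM[0x17,0x09,0x15,0x02,0x16] = 39 c8 ed 11 11

D0: mem[0x0f..0x10] <- [8b d4]
D1: mem[0x13..0x17] <- [2d 9f 3b 51 39]
D2: mem[0x12..0x14] <- [3b 51 39]
D3: mem[0x15..0x16] <- [ed 11]
D4: mem[0x01..0x02] <- [ed 11]
query mem[0x17]=0x39, mem[0x09]=0xc8, mem[0x15]=0xed, mem[0x02]=0x11, mem[0x16]=0x11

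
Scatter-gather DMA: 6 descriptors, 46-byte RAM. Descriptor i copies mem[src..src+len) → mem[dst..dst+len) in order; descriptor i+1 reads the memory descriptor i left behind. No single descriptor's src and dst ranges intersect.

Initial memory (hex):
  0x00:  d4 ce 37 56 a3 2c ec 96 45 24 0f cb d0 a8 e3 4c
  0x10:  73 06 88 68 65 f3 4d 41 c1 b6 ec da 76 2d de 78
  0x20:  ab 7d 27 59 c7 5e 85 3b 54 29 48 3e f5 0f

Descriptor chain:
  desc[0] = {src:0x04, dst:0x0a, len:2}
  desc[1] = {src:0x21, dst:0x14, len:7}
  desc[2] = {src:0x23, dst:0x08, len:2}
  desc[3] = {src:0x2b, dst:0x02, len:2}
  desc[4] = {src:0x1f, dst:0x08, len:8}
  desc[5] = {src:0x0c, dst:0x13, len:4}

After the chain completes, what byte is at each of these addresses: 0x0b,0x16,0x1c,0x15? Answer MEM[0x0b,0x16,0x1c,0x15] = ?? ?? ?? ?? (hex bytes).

#0 dst[0x0a+2] := {0xa3,0x2c}
#1 dst[0x14+7] := {0x7d,0x27,0x59,0xc7,0x5e,0x85,0x3b}
#2 dst[0x08+2] := {0x59,0xc7}
#3 dst[0x02+2] := {0x3e,0xf5}
#4 dst[0x08+8] := {0x78,0xab,0x7d,0x27,0x59,0xc7,0x5e,0x85}
#5 dst[0x13+4] := {0x59,0xc7,0x5e,0x85}
query mem[0x0b]=0x27, mem[0x16]=0x85, mem[0x1c]=0x76, mem[0x15]=0x5e

MEM[0x0b,0x16,0x1c,0x15] = 27 85 76 5e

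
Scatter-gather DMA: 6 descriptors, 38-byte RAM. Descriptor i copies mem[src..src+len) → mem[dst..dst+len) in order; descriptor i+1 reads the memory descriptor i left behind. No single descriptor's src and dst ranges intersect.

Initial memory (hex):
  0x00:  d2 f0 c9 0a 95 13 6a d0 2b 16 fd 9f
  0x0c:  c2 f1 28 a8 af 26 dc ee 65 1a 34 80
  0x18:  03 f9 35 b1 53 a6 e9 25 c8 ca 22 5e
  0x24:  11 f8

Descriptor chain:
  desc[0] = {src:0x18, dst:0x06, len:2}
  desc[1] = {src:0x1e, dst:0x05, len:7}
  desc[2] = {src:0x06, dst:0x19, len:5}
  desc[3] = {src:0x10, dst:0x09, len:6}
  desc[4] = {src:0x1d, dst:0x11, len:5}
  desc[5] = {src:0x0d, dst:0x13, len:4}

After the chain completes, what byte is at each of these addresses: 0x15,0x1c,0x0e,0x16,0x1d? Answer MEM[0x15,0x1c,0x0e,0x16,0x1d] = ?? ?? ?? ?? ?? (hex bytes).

MEM[0x15,0x1c,0x0e,0x16,0x1d] = a8 22 1a af 5e

#0 dst[0x06+2] := {0x03,0xf9}
#1 dst[0x05+7] := {0xe9,0x25,0xc8,0xca,0x22,0x5e,0x11}
#2 dst[0x19+5] := {0x25,0xc8,0xca,0x22,0x5e}
#3 dst[0x09+6] := {0xaf,0x26,0xdc,0xee,0x65,0x1a}
#4 dst[0x11+5] := {0x5e,0xe9,0x25,0xc8,0xca}
#5 dst[0x13+4] := {0x65,0x1a,0xa8,0xaf}
query mem[0x15]=0xa8, mem[0x1c]=0x22, mem[0x0e]=0x1a, mem[0x16]=0xaf, mem[0x1d]=0x5e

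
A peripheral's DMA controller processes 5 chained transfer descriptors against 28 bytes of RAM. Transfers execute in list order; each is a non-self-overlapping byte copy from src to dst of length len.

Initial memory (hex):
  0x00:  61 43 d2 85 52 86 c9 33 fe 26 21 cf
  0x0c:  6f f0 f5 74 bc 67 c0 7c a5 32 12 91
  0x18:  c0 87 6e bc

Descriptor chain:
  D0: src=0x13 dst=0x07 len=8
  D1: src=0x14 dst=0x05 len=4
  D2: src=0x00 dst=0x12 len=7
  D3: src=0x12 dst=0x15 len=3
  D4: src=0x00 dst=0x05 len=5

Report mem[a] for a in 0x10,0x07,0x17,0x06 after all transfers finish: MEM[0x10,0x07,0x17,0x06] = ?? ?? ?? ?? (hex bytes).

MEM[0x10,0x07,0x17,0x06] = bc d2 d2 43

D0: mem[0x07..0x0e] <- [7c a5 32 12 91 c0 87 6e]
D1: mem[0x05..0x08] <- [a5 32 12 91]
D2: mem[0x12..0x18] <- [61 43 d2 85 52 a5 32]
D3: mem[0x15..0x17] <- [61 43 d2]
D4: mem[0x05..0x09] <- [61 43 d2 85 52]
query mem[0x10]=0xbc, mem[0x07]=0xd2, mem[0x17]=0xd2, mem[0x06]=0x43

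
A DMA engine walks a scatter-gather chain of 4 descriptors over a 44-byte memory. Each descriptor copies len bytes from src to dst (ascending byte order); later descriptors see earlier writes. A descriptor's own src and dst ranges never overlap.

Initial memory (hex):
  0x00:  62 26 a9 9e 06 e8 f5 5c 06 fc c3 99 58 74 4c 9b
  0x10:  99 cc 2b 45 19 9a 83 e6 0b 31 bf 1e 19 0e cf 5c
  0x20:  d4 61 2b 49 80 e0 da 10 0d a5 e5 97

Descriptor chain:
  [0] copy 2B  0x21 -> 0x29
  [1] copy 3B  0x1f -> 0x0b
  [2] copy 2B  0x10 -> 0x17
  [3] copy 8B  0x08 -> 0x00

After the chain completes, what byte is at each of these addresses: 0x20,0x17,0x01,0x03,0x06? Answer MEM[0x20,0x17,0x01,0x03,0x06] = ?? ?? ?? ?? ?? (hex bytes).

MEM[0x20,0x17,0x01,0x03,0x06] = d4 99 fc 5c 4c

#0 dst[0x29+2] := {0x61,0x2b}
#1 dst[0x0b+3] := {0x5c,0xd4,0x61}
#2 dst[0x17+2] := {0x99,0xcc}
#3 dst[0x00+8] := {0x06,0xfc,0xc3,0x5c,0xd4,0x61,0x4c,0x9b}
query mem[0x20]=0xd4, mem[0x17]=0x99, mem[0x01]=0xfc, mem[0x03]=0x5c, mem[0x06]=0x4c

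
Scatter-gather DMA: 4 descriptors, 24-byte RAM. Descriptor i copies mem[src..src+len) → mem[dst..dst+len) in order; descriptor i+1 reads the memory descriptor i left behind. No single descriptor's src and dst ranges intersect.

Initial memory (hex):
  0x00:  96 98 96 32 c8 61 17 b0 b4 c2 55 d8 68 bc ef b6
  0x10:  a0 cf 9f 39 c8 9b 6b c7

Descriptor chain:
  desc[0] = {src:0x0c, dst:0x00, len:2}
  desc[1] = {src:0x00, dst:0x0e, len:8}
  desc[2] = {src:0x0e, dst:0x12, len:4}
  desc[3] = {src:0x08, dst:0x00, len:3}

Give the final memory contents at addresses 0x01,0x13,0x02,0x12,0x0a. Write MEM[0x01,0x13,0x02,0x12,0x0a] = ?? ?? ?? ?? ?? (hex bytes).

MEM[0x01,0x13,0x02,0x12,0x0a] = c2 bc 55 68 55

D0: mem[0x00..0x01] <- [68 bc]
D1: mem[0x0e..0x15] <- [68 bc 96 32 c8 61 17 b0]
D2: mem[0x12..0x15] <- [68 bc 96 32]
D3: mem[0x00..0x02] <- [b4 c2 55]
query mem[0x01]=0xc2, mem[0x13]=0xbc, mem[0x02]=0x55, mem[0x12]=0x68, mem[0x0a]=0x55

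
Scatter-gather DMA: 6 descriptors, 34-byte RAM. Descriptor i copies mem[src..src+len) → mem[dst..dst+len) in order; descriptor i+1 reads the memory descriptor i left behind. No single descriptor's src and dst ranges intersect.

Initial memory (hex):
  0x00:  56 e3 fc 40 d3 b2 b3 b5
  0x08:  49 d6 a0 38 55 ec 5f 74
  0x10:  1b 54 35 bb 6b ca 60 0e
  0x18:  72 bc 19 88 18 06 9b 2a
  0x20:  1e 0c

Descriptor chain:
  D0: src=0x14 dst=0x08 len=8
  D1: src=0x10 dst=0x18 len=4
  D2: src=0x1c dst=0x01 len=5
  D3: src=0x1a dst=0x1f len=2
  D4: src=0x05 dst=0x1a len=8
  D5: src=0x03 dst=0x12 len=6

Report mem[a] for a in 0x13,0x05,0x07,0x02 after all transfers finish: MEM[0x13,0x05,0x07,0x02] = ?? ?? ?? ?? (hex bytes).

  after D0: wrote 8B at 0x08 = 6bca600e72bc1988
  after D1: wrote 4B at 0x18 = 1b5435bb
  after D2: wrote 5B at 0x01 = 18069b2a1e
  after D3: wrote 2B at 0x1f = 35bb
  after D4: wrote 8B at 0x1a = 1eb3b56bca600e72
  after D5: wrote 6B at 0x12 = 9b2a1eb3b56b
query mem[0x13]=0x2a, mem[0x05]=0x1e, mem[0x07]=0xb5, mem[0x02]=0x06

MEM[0x13,0x05,0x07,0x02] = 2a 1e b5 06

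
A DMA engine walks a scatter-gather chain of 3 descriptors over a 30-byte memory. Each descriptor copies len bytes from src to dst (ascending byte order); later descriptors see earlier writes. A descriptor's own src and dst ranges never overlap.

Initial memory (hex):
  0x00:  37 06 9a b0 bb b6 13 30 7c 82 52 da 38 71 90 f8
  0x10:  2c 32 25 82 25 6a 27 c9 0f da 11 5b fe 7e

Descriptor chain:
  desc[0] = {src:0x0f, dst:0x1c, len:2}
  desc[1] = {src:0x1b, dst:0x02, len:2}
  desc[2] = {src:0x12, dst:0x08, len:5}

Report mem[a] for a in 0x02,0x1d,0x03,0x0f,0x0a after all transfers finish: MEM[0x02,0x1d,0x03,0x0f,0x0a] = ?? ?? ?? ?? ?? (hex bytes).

MEM[0x02,0x1d,0x03,0x0f,0x0a] = 5b 2c f8 f8 25

#0 dst[0x1c+2] := {0xf8,0x2c}
#1 dst[0x02+2] := {0x5b,0xf8}
#2 dst[0x08+5] := {0x25,0x82,0x25,0x6a,0x27}
query mem[0x02]=0x5b, mem[0x1d]=0x2c, mem[0x03]=0xf8, mem[0x0f]=0xf8, mem[0x0a]=0x25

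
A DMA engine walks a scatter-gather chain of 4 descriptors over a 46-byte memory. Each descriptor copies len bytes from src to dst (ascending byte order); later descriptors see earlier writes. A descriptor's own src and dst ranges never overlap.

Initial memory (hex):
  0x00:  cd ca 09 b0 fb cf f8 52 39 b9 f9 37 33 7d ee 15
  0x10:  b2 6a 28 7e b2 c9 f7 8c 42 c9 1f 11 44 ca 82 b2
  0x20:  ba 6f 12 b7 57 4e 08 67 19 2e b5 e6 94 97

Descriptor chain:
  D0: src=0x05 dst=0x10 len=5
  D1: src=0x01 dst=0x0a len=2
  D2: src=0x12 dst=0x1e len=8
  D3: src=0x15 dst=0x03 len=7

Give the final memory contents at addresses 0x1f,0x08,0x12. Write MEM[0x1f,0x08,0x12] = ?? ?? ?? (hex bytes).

D0: mem[0x10..0x14] <- [cf f8 52 39 b9]
D1: mem[0x0a..0x0b] <- [ca 09]
D2: mem[0x1e..0x25] <- [52 39 b9 c9 f7 8c 42 c9]
D3: mem[0x03..0x09] <- [c9 f7 8c 42 c9 1f 11]
query mem[0x1f]=0x39, mem[0x08]=0x1f, mem[0x12]=0x52

MEM[0x1f,0x08,0x12] = 39 1f 52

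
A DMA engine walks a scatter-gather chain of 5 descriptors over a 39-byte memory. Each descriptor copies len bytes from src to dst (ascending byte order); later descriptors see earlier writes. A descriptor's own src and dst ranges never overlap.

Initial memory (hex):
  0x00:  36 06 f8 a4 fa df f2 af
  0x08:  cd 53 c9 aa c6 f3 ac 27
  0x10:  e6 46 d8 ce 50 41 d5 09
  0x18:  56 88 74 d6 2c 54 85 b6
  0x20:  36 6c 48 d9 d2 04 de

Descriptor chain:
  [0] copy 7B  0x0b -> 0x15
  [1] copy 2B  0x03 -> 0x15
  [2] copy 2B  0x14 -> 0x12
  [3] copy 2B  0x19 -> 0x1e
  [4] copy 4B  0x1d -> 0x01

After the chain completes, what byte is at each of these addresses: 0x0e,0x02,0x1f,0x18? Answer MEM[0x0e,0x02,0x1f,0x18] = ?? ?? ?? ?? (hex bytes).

D0: mem[0x15..0x1b] <- [aa c6 f3 ac 27 e6 46]
D1: mem[0x15..0x16] <- [a4 fa]
D2: mem[0x12..0x13] <- [50 a4]
D3: mem[0x1e..0x1f] <- [27 e6]
D4: mem[0x01..0x04] <- [54 27 e6 36]
query mem[0x0e]=0xac, mem[0x02]=0x27, mem[0x1f]=0xe6, mem[0x18]=0xac

MEM[0x0e,0x02,0x1f,0x18] = ac 27 e6 ac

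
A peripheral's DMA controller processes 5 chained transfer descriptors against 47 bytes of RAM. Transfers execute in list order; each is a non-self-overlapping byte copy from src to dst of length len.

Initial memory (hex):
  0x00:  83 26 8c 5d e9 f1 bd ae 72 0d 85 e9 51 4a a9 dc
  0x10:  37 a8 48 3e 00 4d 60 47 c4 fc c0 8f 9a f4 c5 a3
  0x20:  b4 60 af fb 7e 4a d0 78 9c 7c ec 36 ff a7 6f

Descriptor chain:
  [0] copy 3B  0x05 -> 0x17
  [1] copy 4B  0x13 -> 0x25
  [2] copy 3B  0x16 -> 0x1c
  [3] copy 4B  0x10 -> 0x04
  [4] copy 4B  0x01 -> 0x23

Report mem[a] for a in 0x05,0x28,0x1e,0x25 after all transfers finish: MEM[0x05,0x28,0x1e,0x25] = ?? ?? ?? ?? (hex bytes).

D0: mem[0x17..0x19] <- [f1 bd ae]
D1: mem[0x25..0x28] <- [3e 00 4d 60]
D2: mem[0x1c..0x1e] <- [60 f1 bd]
D3: mem[0x04..0x07] <- [37 a8 48 3e]
D4: mem[0x23..0x26] <- [26 8c 5d 37]
query mem[0x05]=0xa8, mem[0x28]=0x60, mem[0x1e]=0xbd, mem[0x25]=0x5d

MEM[0x05,0x28,0x1e,0x25] = a8 60 bd 5d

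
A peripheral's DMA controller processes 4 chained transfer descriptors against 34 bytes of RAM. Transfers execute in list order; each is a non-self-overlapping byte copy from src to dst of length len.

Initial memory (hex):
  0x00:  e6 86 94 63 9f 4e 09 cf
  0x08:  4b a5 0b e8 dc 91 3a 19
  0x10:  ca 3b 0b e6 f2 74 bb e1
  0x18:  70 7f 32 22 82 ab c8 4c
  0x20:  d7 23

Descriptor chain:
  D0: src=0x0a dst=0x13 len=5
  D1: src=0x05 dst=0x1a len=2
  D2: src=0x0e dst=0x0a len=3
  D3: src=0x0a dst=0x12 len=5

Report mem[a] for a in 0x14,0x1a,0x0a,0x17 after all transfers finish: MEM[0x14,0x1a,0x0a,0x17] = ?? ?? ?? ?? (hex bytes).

#0 dst[0x13+5] := {0x0b,0xe8,0xdc,0x91,0x3a}
#1 dst[0x1a+2] := {0x4e,0x09}
#2 dst[0x0a+3] := {0x3a,0x19,0xca}
#3 dst[0x12+5] := {0x3a,0x19,0xca,0x91,0x3a}
query mem[0x14]=0xca, mem[0x1a]=0x4e, mem[0x0a]=0x3a, mem[0x17]=0x3a

MEM[0x14,0x1a,0x0a,0x17] = ca 4e 3a 3a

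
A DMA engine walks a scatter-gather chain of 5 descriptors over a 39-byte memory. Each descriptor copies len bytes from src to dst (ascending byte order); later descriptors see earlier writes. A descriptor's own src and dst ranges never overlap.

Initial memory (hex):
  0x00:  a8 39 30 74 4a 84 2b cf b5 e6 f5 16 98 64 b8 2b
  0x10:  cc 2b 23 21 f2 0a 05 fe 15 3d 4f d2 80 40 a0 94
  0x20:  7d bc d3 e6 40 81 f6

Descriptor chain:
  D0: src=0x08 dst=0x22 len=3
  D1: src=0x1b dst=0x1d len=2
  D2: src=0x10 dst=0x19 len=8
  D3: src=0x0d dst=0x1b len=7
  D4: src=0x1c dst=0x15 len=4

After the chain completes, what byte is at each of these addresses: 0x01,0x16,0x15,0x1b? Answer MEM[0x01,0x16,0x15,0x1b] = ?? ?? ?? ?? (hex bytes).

MEM[0x01,0x16,0x15,0x1b] = 39 2b b8 64

  after D0: wrote 3B at 0x22 = b5e6f5
  after D1: wrote 2B at 0x1d = d280
  after D2: wrote 8B at 0x19 = cc2b2321f20a05fe
  after D3: wrote 7B at 0x1b = 64b82bcc2b2321
  after D4: wrote 4B at 0x15 = b82bcc2b
query mem[0x01]=0x39, mem[0x16]=0x2b, mem[0x15]=0xb8, mem[0x1b]=0x64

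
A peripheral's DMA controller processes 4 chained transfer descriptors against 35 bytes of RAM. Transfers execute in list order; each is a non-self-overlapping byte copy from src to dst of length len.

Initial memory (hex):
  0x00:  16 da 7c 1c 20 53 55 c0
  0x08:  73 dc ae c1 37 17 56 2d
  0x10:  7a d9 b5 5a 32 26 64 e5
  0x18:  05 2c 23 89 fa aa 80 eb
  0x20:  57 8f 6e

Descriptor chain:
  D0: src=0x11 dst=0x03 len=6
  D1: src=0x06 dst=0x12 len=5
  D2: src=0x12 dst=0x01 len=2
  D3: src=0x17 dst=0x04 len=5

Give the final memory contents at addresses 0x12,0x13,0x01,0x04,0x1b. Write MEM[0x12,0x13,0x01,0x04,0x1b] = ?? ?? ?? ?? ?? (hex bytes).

[0] 0x11->0x03 len=6 : d9 b5 5a 32 26 64
[1] 0x06->0x12 len=5 : 32 26 64 dc ae
[2] 0x12->0x01 len=2 : 32 26
[3] 0x17->0x04 len=5 : e5 05 2c 23 89
query mem[0x12]=0x32, mem[0x13]=0x26, mem[0x01]=0x32, mem[0x04]=0xe5, mem[0x1b]=0x89

MEM[0x12,0x13,0x01,0x04,0x1b] = 32 26 32 e5 89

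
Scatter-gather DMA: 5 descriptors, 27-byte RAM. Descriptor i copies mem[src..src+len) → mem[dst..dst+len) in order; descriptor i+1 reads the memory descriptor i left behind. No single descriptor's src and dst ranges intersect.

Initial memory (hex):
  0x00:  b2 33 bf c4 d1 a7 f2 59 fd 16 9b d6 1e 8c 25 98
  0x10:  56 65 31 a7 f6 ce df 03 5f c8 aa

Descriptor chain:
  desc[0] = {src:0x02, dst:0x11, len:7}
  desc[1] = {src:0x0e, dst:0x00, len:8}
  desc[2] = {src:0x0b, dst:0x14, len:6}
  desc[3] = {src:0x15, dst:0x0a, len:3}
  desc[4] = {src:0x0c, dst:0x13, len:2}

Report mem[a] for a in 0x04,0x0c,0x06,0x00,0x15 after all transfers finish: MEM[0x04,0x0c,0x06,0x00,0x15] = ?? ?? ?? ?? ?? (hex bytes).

MEM[0x04,0x0c,0x06,0x00,0x15] = c4 25 a7 25 1e

  after D0: wrote 7B at 0x11 = bfc4d1a7f259fd
  after D1: wrote 8B at 0x00 = 259856bfc4d1a7f2
  after D2: wrote 6B at 0x14 = d61e8c259856
  after D3: wrote 3B at 0x0a = 1e8c25
  after D4: wrote 2B at 0x13 = 258c
query mem[0x04]=0xc4, mem[0x0c]=0x25, mem[0x06]=0xa7, mem[0x00]=0x25, mem[0x15]=0x1e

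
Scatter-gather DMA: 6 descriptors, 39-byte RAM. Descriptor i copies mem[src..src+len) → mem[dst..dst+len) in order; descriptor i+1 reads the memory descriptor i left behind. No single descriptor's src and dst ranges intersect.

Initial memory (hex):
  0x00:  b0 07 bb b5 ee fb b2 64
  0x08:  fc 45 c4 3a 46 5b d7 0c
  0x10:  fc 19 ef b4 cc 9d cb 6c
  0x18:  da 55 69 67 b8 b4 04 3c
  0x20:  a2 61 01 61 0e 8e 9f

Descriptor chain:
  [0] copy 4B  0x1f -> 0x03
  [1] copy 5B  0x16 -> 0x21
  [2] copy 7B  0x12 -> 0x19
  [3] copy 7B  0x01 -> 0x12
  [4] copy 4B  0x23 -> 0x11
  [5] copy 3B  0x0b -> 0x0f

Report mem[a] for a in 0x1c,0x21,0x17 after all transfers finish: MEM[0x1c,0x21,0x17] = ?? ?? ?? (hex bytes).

MEM[0x1c,0x21,0x17] = 9d cb 01

#0 dst[0x03+4] := {0x3c,0xa2,0x61,0x01}
#1 dst[0x21+5] := {0xcb,0x6c,0xda,0x55,0x69}
#2 dst[0x19+7] := {0xef,0xb4,0xcc,0x9d,0xcb,0x6c,0xda}
#3 dst[0x12+7] := {0x07,0xbb,0x3c,0xa2,0x61,0x01,0x64}
#4 dst[0x11+4] := {0xda,0x55,0x69,0x9f}
#5 dst[0x0f+3] := {0x3a,0x46,0x5b}
query mem[0x1c]=0x9d, mem[0x21]=0xcb, mem[0x17]=0x01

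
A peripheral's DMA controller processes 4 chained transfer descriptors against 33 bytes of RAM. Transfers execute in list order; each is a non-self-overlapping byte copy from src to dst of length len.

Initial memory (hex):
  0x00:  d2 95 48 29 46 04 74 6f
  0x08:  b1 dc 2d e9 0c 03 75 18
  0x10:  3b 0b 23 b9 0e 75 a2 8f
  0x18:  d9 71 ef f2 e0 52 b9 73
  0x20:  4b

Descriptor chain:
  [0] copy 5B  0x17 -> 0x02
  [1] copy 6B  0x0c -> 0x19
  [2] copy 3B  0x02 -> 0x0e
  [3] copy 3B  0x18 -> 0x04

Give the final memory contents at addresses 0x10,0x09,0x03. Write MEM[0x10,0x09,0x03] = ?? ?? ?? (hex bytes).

MEM[0x10,0x09,0x03] = 71 dc d9

  after D0: wrote 5B at 0x02 = 8fd971eff2
  after D1: wrote 6B at 0x19 = 0c0375183b0b
  after D2: wrote 3B at 0x0e = 8fd971
  after D3: wrote 3B at 0x04 = d90c03
query mem[0x10]=0x71, mem[0x09]=0xdc, mem[0x03]=0xd9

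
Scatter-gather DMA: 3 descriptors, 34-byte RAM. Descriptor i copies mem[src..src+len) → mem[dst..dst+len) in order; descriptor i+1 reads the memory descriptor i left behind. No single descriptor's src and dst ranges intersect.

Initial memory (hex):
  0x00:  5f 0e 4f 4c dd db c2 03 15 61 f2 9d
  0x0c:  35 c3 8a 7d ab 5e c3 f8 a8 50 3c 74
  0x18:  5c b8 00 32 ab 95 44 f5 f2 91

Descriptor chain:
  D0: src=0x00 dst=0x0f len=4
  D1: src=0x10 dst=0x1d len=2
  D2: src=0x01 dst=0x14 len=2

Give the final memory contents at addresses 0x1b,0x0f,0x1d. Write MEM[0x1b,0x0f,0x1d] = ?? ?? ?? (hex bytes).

[0] 0x00->0x0f len=4 : 5f 0e 4f 4c
[1] 0x10->0x1d len=2 : 0e 4f
[2] 0x01->0x14 len=2 : 0e 4f
query mem[0x1b]=0x32, mem[0x0f]=0x5f, mem[0x1d]=0x0e

MEM[0x1b,0x0f,0x1d] = 32 5f 0e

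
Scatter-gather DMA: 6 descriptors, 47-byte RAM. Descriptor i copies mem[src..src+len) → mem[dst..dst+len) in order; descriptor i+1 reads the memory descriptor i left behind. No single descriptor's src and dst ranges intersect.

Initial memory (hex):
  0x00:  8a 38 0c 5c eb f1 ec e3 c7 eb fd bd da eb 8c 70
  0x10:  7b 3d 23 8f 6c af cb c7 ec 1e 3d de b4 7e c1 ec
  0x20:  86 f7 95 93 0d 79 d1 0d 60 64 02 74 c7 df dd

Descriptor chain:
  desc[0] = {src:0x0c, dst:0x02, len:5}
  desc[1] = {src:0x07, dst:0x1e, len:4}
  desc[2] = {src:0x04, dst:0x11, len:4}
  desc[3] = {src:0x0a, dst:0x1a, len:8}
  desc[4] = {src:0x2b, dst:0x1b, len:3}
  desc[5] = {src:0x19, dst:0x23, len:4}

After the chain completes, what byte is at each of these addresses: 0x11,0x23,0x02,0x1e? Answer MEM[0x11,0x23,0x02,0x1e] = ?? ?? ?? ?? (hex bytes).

MEM[0x11,0x23,0x02,0x1e] = 8c 1e da 8c

  after D0: wrote 5B at 0x02 = daeb8c707b
  after D1: wrote 4B at 0x1e = e3c7ebfd
  after D2: wrote 4B at 0x11 = 8c707be3
  after D3: wrote 8B at 0x1a = fdbddaeb8c707b8c
  after D4: wrote 3B at 0x1b = 74c7df
  after D5: wrote 4B at 0x23 = 1efd74c7
query mem[0x11]=0x8c, mem[0x23]=0x1e, mem[0x02]=0xda, mem[0x1e]=0x8c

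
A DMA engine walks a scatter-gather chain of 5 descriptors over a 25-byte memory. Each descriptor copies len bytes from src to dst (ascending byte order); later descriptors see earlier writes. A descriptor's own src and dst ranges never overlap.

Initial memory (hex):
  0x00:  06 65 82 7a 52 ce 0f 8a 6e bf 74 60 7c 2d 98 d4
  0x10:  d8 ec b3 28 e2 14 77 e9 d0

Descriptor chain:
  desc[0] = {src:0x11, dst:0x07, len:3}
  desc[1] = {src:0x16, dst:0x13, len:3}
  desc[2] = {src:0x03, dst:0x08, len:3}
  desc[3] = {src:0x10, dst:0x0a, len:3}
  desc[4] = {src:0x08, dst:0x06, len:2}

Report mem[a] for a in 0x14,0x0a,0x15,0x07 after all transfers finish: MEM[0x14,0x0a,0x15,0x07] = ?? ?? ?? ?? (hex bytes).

[0] 0x11->0x07 len=3 : ec b3 28
[1] 0x16->0x13 len=3 : 77 e9 d0
[2] 0x03->0x08 len=3 : 7a 52 ce
[3] 0x10->0x0a len=3 : d8 ec b3
[4] 0x08->0x06 len=2 : 7a 52
query mem[0x14]=0xe9, mem[0x0a]=0xd8, mem[0x15]=0xd0, mem[0x07]=0x52

MEM[0x14,0x0a,0x15,0x07] = e9 d8 d0 52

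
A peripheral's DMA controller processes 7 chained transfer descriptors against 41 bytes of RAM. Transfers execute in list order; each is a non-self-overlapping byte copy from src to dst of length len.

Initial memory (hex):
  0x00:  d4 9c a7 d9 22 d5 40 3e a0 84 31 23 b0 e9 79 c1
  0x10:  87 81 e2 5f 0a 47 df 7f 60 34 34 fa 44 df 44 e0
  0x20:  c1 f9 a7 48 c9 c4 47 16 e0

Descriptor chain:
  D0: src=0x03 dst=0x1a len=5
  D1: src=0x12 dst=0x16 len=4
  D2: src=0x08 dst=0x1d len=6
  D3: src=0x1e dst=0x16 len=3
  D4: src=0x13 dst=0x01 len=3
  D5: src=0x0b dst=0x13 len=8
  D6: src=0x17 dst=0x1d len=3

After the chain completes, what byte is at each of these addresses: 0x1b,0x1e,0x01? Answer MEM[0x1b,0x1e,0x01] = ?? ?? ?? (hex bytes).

[0] 0x03->0x1a len=5 : d9 22 d5 40 3e
[1] 0x12->0x16 len=4 : e2 5f 0a 47
[2] 0x08->0x1d len=6 : a0 84 31 23 b0 e9
[3] 0x1e->0x16 len=3 : 84 31 23
[4] 0x13->0x01 len=3 : 5f 0a 47
[5] 0x0b->0x13 len=8 : 23 b0 e9 79 c1 87 81 e2
[6] 0x17->0x1d len=3 : c1 87 81
query mem[0x1b]=0x22, mem[0x1e]=0x87, mem[0x01]=0x5f

MEM[0x1b,0x1e,0x01] = 22 87 5f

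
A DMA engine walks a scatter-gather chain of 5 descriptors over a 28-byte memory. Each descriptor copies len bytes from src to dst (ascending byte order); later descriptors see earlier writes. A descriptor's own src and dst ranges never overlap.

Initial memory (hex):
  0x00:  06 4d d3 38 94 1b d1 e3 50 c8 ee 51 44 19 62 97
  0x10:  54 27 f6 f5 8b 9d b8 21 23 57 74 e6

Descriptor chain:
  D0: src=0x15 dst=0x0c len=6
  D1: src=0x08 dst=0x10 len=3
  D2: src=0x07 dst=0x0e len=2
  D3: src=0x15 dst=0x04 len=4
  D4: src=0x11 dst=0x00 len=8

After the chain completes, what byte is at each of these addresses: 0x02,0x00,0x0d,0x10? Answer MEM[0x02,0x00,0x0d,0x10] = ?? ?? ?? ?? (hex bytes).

[0] 0x15->0x0c len=6 : 9d b8 21 23 57 74
[1] 0x08->0x10 len=3 : 50 c8 ee
[2] 0x07->0x0e len=2 : e3 50
[3] 0x15->0x04 len=4 : 9d b8 21 23
[4] 0x11->0x00 len=8 : c8 ee f5 8b 9d b8 21 23
query mem[0x02]=0xf5, mem[0x00]=0xc8, mem[0x0d]=0xb8, mem[0x10]=0x50

MEM[0x02,0x00,0x0d,0x10] = f5 c8 b8 50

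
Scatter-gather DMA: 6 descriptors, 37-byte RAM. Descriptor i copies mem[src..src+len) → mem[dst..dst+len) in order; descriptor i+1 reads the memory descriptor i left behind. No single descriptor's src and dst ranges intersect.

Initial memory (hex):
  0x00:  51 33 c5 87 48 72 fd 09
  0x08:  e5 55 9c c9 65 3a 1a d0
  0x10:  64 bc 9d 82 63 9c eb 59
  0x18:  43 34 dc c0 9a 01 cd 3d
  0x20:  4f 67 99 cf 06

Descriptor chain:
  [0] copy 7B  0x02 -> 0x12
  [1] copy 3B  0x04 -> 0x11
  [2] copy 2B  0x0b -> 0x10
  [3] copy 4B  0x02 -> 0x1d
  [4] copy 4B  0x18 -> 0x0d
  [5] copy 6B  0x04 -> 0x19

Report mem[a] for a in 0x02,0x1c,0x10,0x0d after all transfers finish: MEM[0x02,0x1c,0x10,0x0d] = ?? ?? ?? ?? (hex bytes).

#0 dst[0x12+7] := {0xc5,0x87,0x48,0x72,0xfd,0x09,0xe5}
#1 dst[0x11+3] := {0x48,0x72,0xfd}
#2 dst[0x10+2] := {0xc9,0x65}
#3 dst[0x1d+4] := {0xc5,0x87,0x48,0x72}
#4 dst[0x0d+4] := {0xe5,0x34,0xdc,0xc0}
#5 dst[0x19+6] := {0x48,0x72,0xfd,0x09,0xe5,0x55}
query mem[0x02]=0xc5, mem[0x1c]=0x09, mem[0x10]=0xc0, mem[0x0d]=0xe5

MEM[0x02,0x1c,0x10,0x0d] = c5 09 c0 e5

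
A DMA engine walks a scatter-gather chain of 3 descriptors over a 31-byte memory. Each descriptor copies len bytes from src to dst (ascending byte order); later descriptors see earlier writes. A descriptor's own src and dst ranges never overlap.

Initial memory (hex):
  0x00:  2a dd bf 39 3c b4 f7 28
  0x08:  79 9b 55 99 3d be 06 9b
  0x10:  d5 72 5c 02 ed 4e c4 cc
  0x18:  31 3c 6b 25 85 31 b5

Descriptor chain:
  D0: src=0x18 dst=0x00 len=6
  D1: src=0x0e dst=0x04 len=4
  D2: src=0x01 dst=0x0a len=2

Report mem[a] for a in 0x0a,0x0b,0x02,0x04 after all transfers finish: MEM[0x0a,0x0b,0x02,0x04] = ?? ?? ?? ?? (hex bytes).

MEM[0x0a,0x0b,0x02,0x04] = 3c 6b 6b 06

#0 dst[0x00+6] := {0x31,0x3c,0x6b,0x25,0x85,0x31}
#1 dst[0x04+4] := {0x06,0x9b,0xd5,0x72}
#2 dst[0x0a+2] := {0x3c,0x6b}
query mem[0x0a]=0x3c, mem[0x0b]=0x6b, mem[0x02]=0x6b, mem[0x04]=0x06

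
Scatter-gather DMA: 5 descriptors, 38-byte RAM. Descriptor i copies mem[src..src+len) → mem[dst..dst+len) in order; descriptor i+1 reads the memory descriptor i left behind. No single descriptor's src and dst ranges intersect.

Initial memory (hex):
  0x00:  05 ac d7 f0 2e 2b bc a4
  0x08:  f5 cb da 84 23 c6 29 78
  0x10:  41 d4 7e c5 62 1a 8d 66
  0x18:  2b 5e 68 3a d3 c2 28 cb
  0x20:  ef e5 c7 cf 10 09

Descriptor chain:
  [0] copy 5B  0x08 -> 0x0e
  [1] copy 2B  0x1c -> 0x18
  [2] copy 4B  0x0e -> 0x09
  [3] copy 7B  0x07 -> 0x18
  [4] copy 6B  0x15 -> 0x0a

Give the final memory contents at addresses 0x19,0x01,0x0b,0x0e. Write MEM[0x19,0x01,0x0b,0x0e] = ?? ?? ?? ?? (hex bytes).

MEM[0x19,0x01,0x0b,0x0e] = f5 ac 8d f5

#0 dst[0x0e+5] := {0xf5,0xcb,0xda,0x84,0x23}
#1 dst[0x18+2] := {0xd3,0xc2}
#2 dst[0x09+4] := {0xf5,0xcb,0xda,0x84}
#3 dst[0x18+7] := {0xa4,0xf5,0xf5,0xcb,0xda,0x84,0xc6}
#4 dst[0x0a+6] := {0x1a,0x8d,0x66,0xa4,0xf5,0xf5}
query mem[0x19]=0xf5, mem[0x01]=0xac, mem[0x0b]=0x8d, mem[0x0e]=0xf5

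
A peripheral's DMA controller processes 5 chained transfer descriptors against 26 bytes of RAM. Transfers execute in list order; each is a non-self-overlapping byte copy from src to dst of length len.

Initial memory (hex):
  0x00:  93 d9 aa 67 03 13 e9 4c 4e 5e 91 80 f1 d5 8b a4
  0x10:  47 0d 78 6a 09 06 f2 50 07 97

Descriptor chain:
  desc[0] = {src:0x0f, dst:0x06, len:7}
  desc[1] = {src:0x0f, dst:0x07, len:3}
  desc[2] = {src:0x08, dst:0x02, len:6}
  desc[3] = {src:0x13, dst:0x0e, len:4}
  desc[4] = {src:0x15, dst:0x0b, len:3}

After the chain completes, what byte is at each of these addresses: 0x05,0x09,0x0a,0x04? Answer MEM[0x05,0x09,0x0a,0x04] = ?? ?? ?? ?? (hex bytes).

MEM[0x05,0x09,0x0a,0x04] = 09 0d 6a 6a

#0 dst[0x06+7] := {0xa4,0x47,0x0d,0x78,0x6a,0x09,0x06}
#1 dst[0x07+3] := {0xa4,0x47,0x0d}
#2 dst[0x02+6] := {0x47,0x0d,0x6a,0x09,0x06,0xd5}
#3 dst[0x0e+4] := {0x6a,0x09,0x06,0xf2}
#4 dst[0x0b+3] := {0x06,0xf2,0x50}
query mem[0x05]=0x09, mem[0x09]=0x0d, mem[0x0a]=0x6a, mem[0x04]=0x6a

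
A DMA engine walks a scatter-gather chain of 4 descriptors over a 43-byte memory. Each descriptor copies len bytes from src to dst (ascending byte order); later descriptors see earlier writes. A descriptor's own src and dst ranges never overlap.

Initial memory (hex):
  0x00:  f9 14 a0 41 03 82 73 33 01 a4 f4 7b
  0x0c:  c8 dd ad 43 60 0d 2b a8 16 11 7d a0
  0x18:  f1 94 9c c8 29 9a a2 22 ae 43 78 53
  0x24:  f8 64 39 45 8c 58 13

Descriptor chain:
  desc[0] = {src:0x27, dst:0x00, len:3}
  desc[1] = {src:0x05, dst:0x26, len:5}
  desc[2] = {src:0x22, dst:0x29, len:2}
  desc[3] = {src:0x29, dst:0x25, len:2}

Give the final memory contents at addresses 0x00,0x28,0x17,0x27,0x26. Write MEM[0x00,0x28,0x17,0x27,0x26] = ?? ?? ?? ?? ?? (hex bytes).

MEM[0x00,0x28,0x17,0x27,0x26] = 45 33 a0 73 53

D0: mem[0x00..0x02] <- [45 8c 58]
D1: mem[0x26..0x2a] <- [82 73 33 01 a4]
D2: mem[0x29..0x2a] <- [78 53]
D3: mem[0x25..0x26] <- [78 53]
query mem[0x00]=0x45, mem[0x28]=0x33, mem[0x17]=0xa0, mem[0x27]=0x73, mem[0x26]=0x53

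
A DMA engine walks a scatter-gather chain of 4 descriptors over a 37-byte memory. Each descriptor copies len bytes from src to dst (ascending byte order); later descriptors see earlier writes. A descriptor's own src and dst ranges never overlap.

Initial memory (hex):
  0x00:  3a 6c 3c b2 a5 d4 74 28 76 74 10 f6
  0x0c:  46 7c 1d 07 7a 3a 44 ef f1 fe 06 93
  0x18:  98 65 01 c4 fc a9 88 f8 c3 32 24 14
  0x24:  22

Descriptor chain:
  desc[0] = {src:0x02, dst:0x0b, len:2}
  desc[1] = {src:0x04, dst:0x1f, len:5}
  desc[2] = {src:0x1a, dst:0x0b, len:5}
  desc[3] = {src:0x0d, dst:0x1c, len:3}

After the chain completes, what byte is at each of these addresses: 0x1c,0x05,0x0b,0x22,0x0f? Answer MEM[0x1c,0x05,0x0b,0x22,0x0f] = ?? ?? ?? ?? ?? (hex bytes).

MEM[0x1c,0x05,0x0b,0x22,0x0f] = fc d4 01 28 88

D0: mem[0x0b..0x0c] <- [3c b2]
D1: mem[0x1f..0x23] <- [a5 d4 74 28 76]
D2: mem[0x0b..0x0f] <- [01 c4 fc a9 88]
D3: mem[0x1c..0x1e] <- [fc a9 88]
query mem[0x1c]=0xfc, mem[0x05]=0xd4, mem[0x0b]=0x01, mem[0x22]=0x28, mem[0x0f]=0x88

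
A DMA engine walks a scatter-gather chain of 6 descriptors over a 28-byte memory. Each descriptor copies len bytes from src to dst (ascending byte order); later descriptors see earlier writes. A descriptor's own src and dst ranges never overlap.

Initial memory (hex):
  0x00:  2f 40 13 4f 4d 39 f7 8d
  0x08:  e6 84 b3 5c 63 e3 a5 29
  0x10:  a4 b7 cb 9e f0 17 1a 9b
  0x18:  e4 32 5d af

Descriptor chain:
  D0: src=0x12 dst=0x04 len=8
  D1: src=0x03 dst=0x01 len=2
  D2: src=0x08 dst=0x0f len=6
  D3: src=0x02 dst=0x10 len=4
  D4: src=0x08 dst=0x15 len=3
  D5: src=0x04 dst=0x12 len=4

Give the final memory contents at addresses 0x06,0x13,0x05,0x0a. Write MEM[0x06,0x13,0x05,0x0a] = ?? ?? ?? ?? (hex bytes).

[0] 0x12->0x04 len=8 : cb 9e f0 17 1a 9b e4 32
[1] 0x03->0x01 len=2 : 4f cb
[2] 0x08->0x0f len=6 : 1a 9b e4 32 63 e3
[3] 0x02->0x10 len=4 : cb 4f cb 9e
[4] 0x08->0x15 len=3 : 1a 9b e4
[5] 0x04->0x12 len=4 : cb 9e f0 17
query mem[0x06]=0xf0, mem[0x13]=0x9e, mem[0x05]=0x9e, mem[0x0a]=0xe4

MEM[0x06,0x13,0x05,0x0a] = f0 9e 9e e4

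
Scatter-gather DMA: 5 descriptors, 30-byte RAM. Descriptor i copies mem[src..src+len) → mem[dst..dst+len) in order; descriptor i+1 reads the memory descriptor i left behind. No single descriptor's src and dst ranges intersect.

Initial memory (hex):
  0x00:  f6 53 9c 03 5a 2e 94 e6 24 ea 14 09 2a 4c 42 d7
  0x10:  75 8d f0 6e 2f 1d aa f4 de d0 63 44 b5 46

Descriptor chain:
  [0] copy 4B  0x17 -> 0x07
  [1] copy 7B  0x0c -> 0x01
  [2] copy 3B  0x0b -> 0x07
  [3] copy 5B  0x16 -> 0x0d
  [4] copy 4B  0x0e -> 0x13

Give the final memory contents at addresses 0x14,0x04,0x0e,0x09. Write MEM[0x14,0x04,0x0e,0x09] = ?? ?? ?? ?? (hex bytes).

[0] 0x17->0x07 len=4 : f4 de d0 63
[1] 0x0c->0x01 len=7 : 2a 4c 42 d7 75 8d f0
[2] 0x0b->0x07 len=3 : 09 2a 4c
[3] 0x16->0x0d len=5 : aa f4 de d0 63
[4] 0x0e->0x13 len=4 : f4 de d0 63
query mem[0x14]=0xde, mem[0x04]=0xd7, mem[0x0e]=0xf4, mem[0x09]=0x4c

MEM[0x14,0x04,0x0e,0x09] = de d7 f4 4c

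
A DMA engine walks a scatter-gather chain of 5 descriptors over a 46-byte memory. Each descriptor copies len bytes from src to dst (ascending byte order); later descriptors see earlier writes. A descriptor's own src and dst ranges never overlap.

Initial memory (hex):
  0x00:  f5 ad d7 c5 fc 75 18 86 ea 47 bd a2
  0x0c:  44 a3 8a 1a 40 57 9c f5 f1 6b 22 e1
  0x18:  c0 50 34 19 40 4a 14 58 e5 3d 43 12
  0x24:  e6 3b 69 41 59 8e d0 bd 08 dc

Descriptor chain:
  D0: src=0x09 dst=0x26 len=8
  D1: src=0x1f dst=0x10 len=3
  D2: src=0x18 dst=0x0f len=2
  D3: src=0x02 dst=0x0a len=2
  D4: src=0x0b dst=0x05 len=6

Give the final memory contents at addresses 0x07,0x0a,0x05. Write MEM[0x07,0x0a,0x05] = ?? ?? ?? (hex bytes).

D0: mem[0x26..0x2d] <- [47 bd a2 44 a3 8a 1a 40]
D1: mem[0x10..0x12] <- [58 e5 3d]
D2: mem[0x0f..0x10] <- [c0 50]
D3: mem[0x0a..0x0b] <- [d7 c5]
D4: mem[0x05..0x0a] <- [c5 44 a3 8a c0 50]
query mem[0x07]=0xa3, mem[0x0a]=0x50, mem[0x05]=0xc5

MEM[0x07,0x0a,0x05] = a3 50 c5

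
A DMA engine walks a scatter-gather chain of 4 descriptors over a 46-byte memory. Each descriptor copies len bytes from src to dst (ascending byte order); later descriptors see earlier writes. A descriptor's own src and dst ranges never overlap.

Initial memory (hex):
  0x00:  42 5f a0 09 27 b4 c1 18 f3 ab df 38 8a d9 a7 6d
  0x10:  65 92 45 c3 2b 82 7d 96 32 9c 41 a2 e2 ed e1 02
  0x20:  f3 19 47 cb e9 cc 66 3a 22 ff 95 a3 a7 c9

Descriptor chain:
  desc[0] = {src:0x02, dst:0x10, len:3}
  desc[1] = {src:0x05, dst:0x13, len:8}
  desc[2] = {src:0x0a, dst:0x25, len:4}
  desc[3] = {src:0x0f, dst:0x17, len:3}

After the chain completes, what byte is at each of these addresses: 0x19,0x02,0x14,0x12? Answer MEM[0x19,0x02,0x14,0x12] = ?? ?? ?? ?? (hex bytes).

MEM[0x19,0x02,0x14,0x12] = 09 a0 c1 27

#0 dst[0x10+3] := {0xa0,0x09,0x27}
#1 dst[0x13+8] := {0xb4,0xc1,0x18,0xf3,0xab,0xdf,0x38,0x8a}
#2 dst[0x25+4] := {0xdf,0x38,0x8a,0xd9}
#3 dst[0x17+3] := {0x6d,0xa0,0x09}
query mem[0x19]=0x09, mem[0x02]=0xa0, mem[0x14]=0xc1, mem[0x12]=0x27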